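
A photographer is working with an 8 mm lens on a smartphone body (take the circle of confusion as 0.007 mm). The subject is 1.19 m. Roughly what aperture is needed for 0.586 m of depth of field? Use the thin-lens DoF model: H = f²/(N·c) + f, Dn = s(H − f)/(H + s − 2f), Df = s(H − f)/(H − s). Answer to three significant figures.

Write h = H − f = f²/(N·c). The thin-lens limits are Dn = s·h/(h + (s−f)) and Df = s·h/(h − (s−f)), so DoF = Df − Dn = 2·s·(s−f)·h / (h² − (s−f)²).
That is a quadratic in h: DoF·h² − 2·s·(s−f)·h − DoF·(s−f)² = 0 ⇒ h = (s−f)·(s + √(s² + DoF²)) / DoF = 1182 × (1190 + √(1190² + 586²)) / 586 = 1182 × (1190 + 1326.46) / 586 ≈ 5075.9 mm.
Then N = f²/(c·h) = 8² / (0.007 × 5075.9) = 64 / 35.531 ≈ 1.80.

f/1.80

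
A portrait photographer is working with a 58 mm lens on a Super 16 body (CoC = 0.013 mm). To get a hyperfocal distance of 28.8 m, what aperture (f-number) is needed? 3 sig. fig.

Rearrange H = f²/(N·c) + f for N: N = f² / ((H − f)·c).
N = 58² / ((28800 − 58) × 0.013) = 3364 / 373.6 ≈ 9.

f/9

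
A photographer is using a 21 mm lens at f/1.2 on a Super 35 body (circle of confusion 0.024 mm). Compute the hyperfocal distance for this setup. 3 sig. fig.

15.3 m

Hyperfocal distance H = f²/(N·c) + f = 21²/(1.2 × 0.024) + 21 = 441/0.0288 + 21 ≈ 15333.5 mm ≈ 15.3 m.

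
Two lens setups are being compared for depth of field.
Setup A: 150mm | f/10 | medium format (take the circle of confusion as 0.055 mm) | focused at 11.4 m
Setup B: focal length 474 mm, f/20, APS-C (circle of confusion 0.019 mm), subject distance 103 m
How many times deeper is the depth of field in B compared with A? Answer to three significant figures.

5.43

Setup A: H = 150²/(10×0.055) + 150 ≈ 41059.1 mm; DoF = Df − Dn = 15724.1 − 8941.2 ≈ 6782.9 mm.
Setup B: H = 474²/(20×0.019) + 474 ≈ 591726.6 mm; DoF = Df − Dn = 124608 − 87779 ≈ 36829 mm.
Ratio = 36829 / 6782.9 ≈ 5.43.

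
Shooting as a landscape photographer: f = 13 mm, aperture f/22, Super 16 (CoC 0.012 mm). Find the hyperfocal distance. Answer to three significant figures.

Hyperfocal distance H = f²/(N·c) + f = 13²/(22 × 0.012) + 13 = 169/0.264 + 13 ≈ 653.2 mm ≈ 0.653 m.

0.653 m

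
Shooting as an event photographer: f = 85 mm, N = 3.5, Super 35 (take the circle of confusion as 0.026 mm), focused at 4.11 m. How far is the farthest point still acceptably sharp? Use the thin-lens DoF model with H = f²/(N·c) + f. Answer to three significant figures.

4.33 m

Hyperfocal distance H = f²/(N·c) + f = 85²/(3.5 × 0.026) + 85 = 7225/0.091 + 85 ≈ 79480.6 mm ≈ 79.48 m.
Far limit Df = s·(H − f)/(H − s) = 4110 × (79480.6 − 85) / (79480.6 − 4110) = 4110 × 79395.6 / 75370.6 ≈ 4329.5 mm ≈ 4.33 m.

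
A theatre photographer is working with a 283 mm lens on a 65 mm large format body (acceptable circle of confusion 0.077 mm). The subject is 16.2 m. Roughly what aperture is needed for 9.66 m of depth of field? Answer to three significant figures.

f/18

Write h = H − f = f²/(N·c). The thin-lens limits are Dn = s·h/(h + (s−f)) and Df = s·h/(h − (s−f)), so DoF = Df − Dn = 2·s·(s−f)·h / (h² − (s−f)²).
That is a quadratic in h: DoF·h² − 2·s·(s−f)·h − DoF·(s−f)² = 0 ⇒ h = (s−f)·(s + √(s² + DoF²)) / DoF = 15917 × (16200 + √(16200² + 9660²)) / 9660 = 15917 × (16200 + 18861.5) / 9660 ≈ 57772 mm.
Then N = f²/(c·h) = 283² / (0.077 × 57772) = 80089 / 4448.4 ≈ 18.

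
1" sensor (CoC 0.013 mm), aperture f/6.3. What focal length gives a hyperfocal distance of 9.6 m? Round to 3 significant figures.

28.0 mm

From H = f²/(N·c) + f, with f ≪ H: f ≈ √(H·N·c) = √(9600 × 6.3 × 0.013) = √786.24 ≈ 28.04 mm.
The +f correction barely moves this — solving exactly, f² + N·c·f − N·c·H = 0 ⇒ f = (−N·c + √((N·c)² + 4·N·c·H))/2 = (−0.0819 + √3145.0)/2 ≈ 27.999 mm, so f ≈ 28.0 mm.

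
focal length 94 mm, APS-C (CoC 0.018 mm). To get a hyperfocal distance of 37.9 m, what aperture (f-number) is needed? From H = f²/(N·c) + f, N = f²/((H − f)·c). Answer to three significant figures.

f/13

Rearrange H = f²/(N·c) + f for N: N = f² / ((H − f)·c).
N = 94² / ((37900 − 94) × 0.018) = 8836 / 680.5 ≈ 13.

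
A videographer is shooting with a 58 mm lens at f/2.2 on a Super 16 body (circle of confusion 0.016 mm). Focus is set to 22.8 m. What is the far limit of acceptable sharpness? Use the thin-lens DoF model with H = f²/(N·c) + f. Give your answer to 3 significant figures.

Hyperfocal distance H = f²/(N·c) + f = 58²/(2.2 × 0.016) + 58 = 3364/0.0352 + 58 ≈ 95626.2 mm ≈ 95.63 m.
Far limit Df = s·(H − f)/(H − s) = 22800 × (95626.2 − 58) / (95626.2 − 22800) = 22800 × 95568.2 / 72826.2 ≈ 29920 mm ≈ 29.9 m.

29.9 m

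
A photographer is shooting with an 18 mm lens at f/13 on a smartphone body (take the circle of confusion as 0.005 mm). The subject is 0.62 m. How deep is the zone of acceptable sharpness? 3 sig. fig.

152 mm

Hyperfocal distance H = f²/(N·c) + f = 18²/(13 × 0.005) + 18 = 324/0.065 + 18 ≈ 5002.6 mm ≈ 5.003 m.
Near limit Dn = s·(H − f)/(H + s − 2f) = 620 × (5002.6 − 18) / (5002.6 + 620 − 2 × 18) = 620 × 4984.6 / 5586.6 ≈ 553.19 mm.
Far limit Df = s·(H − f)/(H − s) = 620 × (5002.6 − 18) / (5002.6 − 620) = 620 × 4984.6 / 4382.6 ≈ 705.16 mm.
Depth of field = Df − Dn = 705.16 − 553.19 ≈ 151.97 mm.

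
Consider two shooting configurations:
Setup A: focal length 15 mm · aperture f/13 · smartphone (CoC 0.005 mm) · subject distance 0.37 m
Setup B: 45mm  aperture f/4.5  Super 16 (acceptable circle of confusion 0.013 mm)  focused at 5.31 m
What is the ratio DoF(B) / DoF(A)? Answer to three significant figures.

21.6

Setup A: H = 15²/(13×0.005) + 15 ≈ 3476.5 mm; DoF = Df − Dn = 412.282 − 335.584 ≈ 76.698 mm.
Setup B: H = 45²/(4.5×0.013) + 45 ≈ 34660.4 mm; DoF = Df − Dn = 6262.5 − 4609.0 ≈ 1653.5 mm.
Ratio = 1653.5 / 76.698 ≈ 21.6.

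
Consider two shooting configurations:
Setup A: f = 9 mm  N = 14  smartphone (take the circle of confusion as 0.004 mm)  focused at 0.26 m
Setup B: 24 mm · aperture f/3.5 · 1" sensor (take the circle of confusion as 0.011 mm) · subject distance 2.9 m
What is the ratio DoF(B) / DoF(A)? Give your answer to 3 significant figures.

12.4

Setup A: H = 9²/(14×0.004) + 9 ≈ 1455.4 mm; DoF = Df − Dn = 314.591 − 221.554 ≈ 93.037 mm.
Setup B: H = 24²/(3.5×0.011) + 24 ≈ 14985.0 mm; DoF = Df − Dn = 3590.1 − 2432.4 ≈ 1157.7 mm.
Ratio = 1157.7 / 93.037 ≈ 12.4.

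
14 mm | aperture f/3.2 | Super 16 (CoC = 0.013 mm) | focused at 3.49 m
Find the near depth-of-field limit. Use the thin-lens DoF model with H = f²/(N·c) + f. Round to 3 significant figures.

Hyperfocal distance H = f²/(N·c) + f = 14²/(3.2 × 0.013) + 14 = 196/0.0416 + 14 ≈ 4725.5 mm ≈ 4.726 m.
Near limit Dn = s·(H − f)/(H + s − 2f) = 3490 × (4725.5 − 14) / (4725.5 + 3490 − 2 × 14) = 3490 × 4711.5 / 8187.5 ≈ 2008.3 mm ≈ 2.01 m.

2.01 m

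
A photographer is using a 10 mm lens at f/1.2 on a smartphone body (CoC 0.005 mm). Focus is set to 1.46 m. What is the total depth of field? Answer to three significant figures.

Hyperfocal distance H = f²/(N·c) + f = 10²/(1.2 × 0.005) + 10 = 100/0.006 + 10 ≈ 16676.7 mm ≈ 16.68 m.
Near limit Dn = s·(H − f)/(H + s − 2f) = 1460 × (16676.7 − 10) / (16676.7 + 1460 − 2 × 10) = 1460 × 16666.7 / 18116.7 ≈ 1343.15 mm.
Far limit Df = s·(H − f)/(H − s) = 1460 × (16676.7 − 10) / (16676.7 − 1460) = 1460 × 16666.7 / 15216.7 ≈ 1599.12 mm.
Depth of field = Df − Dn = 1599.12 − 1343.15 ≈ 255.97 mm.

256 mm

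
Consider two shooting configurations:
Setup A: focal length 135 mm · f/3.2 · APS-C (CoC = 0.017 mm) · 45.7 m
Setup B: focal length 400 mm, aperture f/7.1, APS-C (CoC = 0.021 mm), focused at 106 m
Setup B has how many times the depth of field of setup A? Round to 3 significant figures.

Setup A: H = 135²/(3.2×0.017) + 135 ≈ 335153.4 mm; DoF = Df − Dn = 52894 − 40229 ≈ 12665 mm.
Setup B: H = 400²/(7.1×0.021) + 400 ≈ 1073505.3 mm; DoF = Df − Dn = 117570 − 96503 ≈ 21067 mm.
Ratio = 21067 / 12665 ≈ 1.66.

1.66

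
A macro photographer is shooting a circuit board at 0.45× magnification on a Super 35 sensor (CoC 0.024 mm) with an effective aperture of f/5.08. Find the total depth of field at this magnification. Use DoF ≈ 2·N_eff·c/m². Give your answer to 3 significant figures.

At magnification m, DoF ≈ 2·N_eff·c/m² = 2 × 5.08 × 0.024 / 0.45² = 0.2438 / 0.2025 ≈ 1.2 mm.

1.20 mm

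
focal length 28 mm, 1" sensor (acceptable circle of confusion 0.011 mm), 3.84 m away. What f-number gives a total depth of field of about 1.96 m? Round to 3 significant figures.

Write h = H − f = f²/(N·c). The thin-lens limits are Dn = s·h/(h + (s−f)) and Df = s·h/(h − (s−f)), so DoF = Df − Dn = 2·s·(s−f)·h / (h² − (s−f)²).
That is a quadratic in h: DoF·h² − 2·s·(s−f)·h − DoF·(s−f)² = 0 ⇒ h = (s−f)·(s + √(s² + DoF²)) / DoF = 3812 × (3840 + √(3840² + 1960²)) / 1960 = 3812 × (3840 + 4311.29) / 1960 ≈ 15853 mm.
Then N = f²/(c·h) = 28² / (0.011 × 15853) = 784 / 174.39 ≈ 4.50.

f/4.50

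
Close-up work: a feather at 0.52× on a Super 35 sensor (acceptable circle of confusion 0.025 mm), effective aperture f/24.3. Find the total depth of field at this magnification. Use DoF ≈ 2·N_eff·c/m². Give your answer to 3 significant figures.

4.49 mm

At magnification m, DoF ≈ 2·N_eff·c/m² = 2 × 24.3 × 0.025 / 0.52² = 1.215 / 0.2704 ≈ 4.49 mm.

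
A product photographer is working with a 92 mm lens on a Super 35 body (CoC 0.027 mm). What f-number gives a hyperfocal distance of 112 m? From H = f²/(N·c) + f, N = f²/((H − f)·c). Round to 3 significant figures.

f/2.80

Rearrange H = f²/(N·c) + f for N: N = f² / ((H − f)·c).
N = 92² / ((112000 − 92) × 0.027) = 8464 / 3022 ≈ 2.80.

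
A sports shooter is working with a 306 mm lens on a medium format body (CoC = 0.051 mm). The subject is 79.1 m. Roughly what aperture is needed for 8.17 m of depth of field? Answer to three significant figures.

f/1.20

Write h = H − f = f²/(N·c). The thin-lens limits are Dn = s·h/(h + (s−f)) and Df = s·h/(h − (s−f)), so DoF = Df − Dn = 2·s·(s−f)·h / (h² − (s−f)²).
That is a quadratic in h: DoF·h² − 2·s·(s−f)·h − DoF·(s−f)² = 0 ⇒ h = (s−f)·(s + √(s² + DoF²)) / DoF = 78794 × (79100 + √(79100² + 8170²)) / 8170 = 78794 × (79100 + 79520.8) / 8170 ≈ 1529788 mm.
Then N = f²/(c·h) = 306² / (0.051 × 1529788) = 93636 / 78019 ≈ 1.20.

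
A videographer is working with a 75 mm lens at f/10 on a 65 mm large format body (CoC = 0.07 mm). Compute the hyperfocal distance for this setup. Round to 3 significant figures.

Hyperfocal distance H = f²/(N·c) + f = 75²/(10 × 0.07) + 75 = 5625/0.7 + 75 ≈ 8110.7 mm ≈ 8.11 m.

8.11 m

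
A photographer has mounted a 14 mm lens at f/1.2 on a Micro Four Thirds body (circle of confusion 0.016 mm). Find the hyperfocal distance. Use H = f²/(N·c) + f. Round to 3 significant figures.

Hyperfocal distance H = f²/(N·c) + f = 14²/(1.2 × 0.016) + 14 = 196/0.0192 + 14 ≈ 10222.3 mm ≈ 10.2 m.

10.2 m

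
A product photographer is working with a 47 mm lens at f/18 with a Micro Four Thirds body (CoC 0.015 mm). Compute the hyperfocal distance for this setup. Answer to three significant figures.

8.23 m

Hyperfocal distance H = f²/(N·c) + f = 47²/(18 × 0.015) + 47 = 2209/0.27 + 47 ≈ 8228.5 mm ≈ 8.23 m.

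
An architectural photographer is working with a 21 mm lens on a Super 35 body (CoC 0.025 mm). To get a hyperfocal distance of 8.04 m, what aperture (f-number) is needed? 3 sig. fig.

f/2.20

Rearrange H = f²/(N·c) + f for N: N = f² / ((H − f)·c).
N = 21² / ((8040 − 21) × 0.025) = 441 / 200.5 ≈ 2.20.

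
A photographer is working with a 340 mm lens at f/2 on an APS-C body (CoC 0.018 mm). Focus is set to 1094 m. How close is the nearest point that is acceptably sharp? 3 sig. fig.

Hyperfocal distance H = f²/(N·c) + f = 340²/(2 × 0.018) + 340 = 115600/0.036 + 340 ≈ 3211451.1 mm ≈ 3211 m.
Near limit Dn = s·(H − f)/(H + s − 2f) = 1094000 × (3211451.1 − 340) / (3211451.1 + 1094000 − 2 × 340) = 1094000 × 3211111.1 / 4304771.1 ≈ 816061 mm ≈ 816 m.

816 m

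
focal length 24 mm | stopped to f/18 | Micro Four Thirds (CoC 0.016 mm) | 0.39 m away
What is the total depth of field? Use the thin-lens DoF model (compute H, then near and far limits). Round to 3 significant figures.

Hyperfocal distance H = f²/(N·c) + f = 24²/(18 × 0.016) + 24 = 576/0.288 + 24 ≈ 2024.0 mm ≈ 2.024 m.
Near limit Dn = s·(H − f)/(H + s − 2f) = 390 × (2024.0 − 24) / (2024.0 + 390 − 2 × 24) = 390 × 2000.0 / 2366.0 ≈ 329.67 mm.
Far limit Df = s·(H − f)/(H − s) = 390 × (2024.0 − 24) / (2024.0 − 390) = 390 × 2000.0 / 1634.0 ≈ 477.36 mm.
Depth of field = Df − Dn = 477.36 − 329.67 ≈ 147.69 mm.

148 mm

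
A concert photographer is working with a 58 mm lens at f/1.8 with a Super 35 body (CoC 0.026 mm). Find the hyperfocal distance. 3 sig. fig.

Hyperfocal distance H = f²/(N·c) + f = 58²/(1.8 × 0.026) + 58 = 3364/0.0468 + 58 ≈ 71938.3 mm ≈ 71.9 m.

71.9 m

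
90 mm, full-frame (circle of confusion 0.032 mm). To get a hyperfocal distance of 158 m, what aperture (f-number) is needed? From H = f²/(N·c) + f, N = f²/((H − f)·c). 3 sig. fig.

f/1.60

Rearrange H = f²/(N·c) + f for N: N = f² / ((H − f)·c).
N = 90² / ((158000 − 90) × 0.032) = 8100 / 5053 ≈ 1.60.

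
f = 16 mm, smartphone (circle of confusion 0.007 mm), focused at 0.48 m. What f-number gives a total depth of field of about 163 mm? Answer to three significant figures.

f/13

Write h = H − f = f²/(N·c). The thin-lens limits are Dn = s·h/(h + (s−f)) and Df = s·h/(h − (s−f)), so DoF = Df − Dn = 2·s·(s−f)·h / (h² − (s−f)²).
That is a quadratic in h: DoF·h² − 2·s·(s−f)·h − DoF·(s−f)² = 0 ⇒ h = (s−f)·(s + √(s² + DoF²)) / DoF = 464 × (480 + √(480² + 163²)) / 163 = 464 × (480 + 506.921) / 163 ≈ 2809.4 mm.
Then N = f²/(c·h) = 16² / (0.007 × 2809.4) = 256 / 19.666 ≈ 13.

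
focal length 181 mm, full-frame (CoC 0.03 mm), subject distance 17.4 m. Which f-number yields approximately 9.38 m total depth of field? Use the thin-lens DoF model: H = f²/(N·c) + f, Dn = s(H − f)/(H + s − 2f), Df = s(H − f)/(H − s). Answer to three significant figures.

f/16

Write h = H − f = f²/(N·c). The thin-lens limits are Dn = s·h/(h + (s−f)) and Df = s·h/(h − (s−f)), so DoF = Df − Dn = 2·s·(s−f)·h / (h² − (s−f)²).
That is a quadratic in h: DoF·h² − 2·s·(s−f)·h − DoF·(s−f)² = 0 ⇒ h = (s−f)·(s + √(s² + DoF²)) / DoF = 17219 × (17400 + √(17400² + 9380²)) / 9380 = 17219 × (17400 + 19767.3) / 9380 ≈ 68228 mm.
Then N = f²/(c·h) = 181² / (0.03 × 68228) = 32761 / 2046.9 ≈ 16.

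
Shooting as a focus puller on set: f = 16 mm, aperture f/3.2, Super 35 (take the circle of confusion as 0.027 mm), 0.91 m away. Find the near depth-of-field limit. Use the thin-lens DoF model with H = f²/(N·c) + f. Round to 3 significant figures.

Hyperfocal distance H = f²/(N·c) + f = 16²/(3.2 × 0.027) + 16 = 256/0.0864 + 16 ≈ 2979.0 mm ≈ 2.979 m.
Near limit Dn = s·(H − f)/(H + s − 2f) = 910 × (2979.0 − 16) / (2979.0 + 910 − 2 × 16) = 910 × 2963.0 / 3857.0 ≈ 699.07 mm ≈ 0.699 m.

0.699 m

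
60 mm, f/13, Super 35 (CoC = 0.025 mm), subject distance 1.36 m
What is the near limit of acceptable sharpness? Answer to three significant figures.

Hyperfocal distance H = f²/(N·c) + f = 60²/(13 × 0.025) + 60 = 3600/0.325 + 60 ≈ 11136.9 mm ≈ 11.14 m.
Near limit Dn = s·(H − f)/(H + s − 2f) = 1360 × (11136.9 − 60) / (11136.9 + 1360 − 2 × 60) = 1360 × 11076.9 / 12376.9 ≈ 1217.2 mm ≈ 1.22 m.

1.22 m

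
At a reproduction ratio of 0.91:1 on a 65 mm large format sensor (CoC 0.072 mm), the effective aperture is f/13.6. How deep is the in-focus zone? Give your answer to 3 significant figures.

2.36 mm

At magnification m, DoF ≈ 2·N_eff·c/m² = 2 × 13.6 × 0.072 / 0.91² = 1.958 / 0.8281 ≈ 2.36 mm.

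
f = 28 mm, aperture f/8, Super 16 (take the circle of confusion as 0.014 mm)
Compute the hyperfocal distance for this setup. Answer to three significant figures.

7.03 m

Hyperfocal distance H = f²/(N·c) + f = 28²/(8 × 0.014) + 28 = 784/0.112 + 28 ≈ 7028.0 mm ≈ 7.03 m.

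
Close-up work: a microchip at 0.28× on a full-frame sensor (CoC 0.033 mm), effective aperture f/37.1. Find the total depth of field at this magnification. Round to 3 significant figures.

31.2 mm

At magnification m, DoF ≈ 2·N_eff·c/m² = 2 × 37.1 × 0.033 / 0.28² = 2.449 / 0.0784 ≈ 31.2 mm.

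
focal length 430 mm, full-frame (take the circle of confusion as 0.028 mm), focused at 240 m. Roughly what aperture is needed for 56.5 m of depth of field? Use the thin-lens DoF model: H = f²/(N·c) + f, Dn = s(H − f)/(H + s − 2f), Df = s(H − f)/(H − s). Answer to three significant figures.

f/3.20

Write h = H − f = f²/(N·c). The thin-lens limits are Dn = s·h/(h + (s−f)) and Df = s·h/(h − (s−f)), so DoF = Df − Dn = 2·s·(s−f)·h / (h² − (s−f)²).
That is a quadratic in h: DoF·h² − 2·s·(s−f)·h − DoF·(s−f)² = 0 ⇒ h = (s−f)·(s + √(s² + DoF²)) / DoF = 239570 × (240000 + √(240000² + 56500²)) / 56500 = 239570 × (240000 + 246561) / 56500 ≈ 2063104 mm.
Then N = f²/(c·h) = 430² / (0.028 × 2063104) = 184900 / 57767 ≈ 3.20.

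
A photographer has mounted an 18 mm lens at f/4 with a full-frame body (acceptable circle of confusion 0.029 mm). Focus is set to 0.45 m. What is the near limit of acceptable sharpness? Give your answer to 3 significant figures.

390 mm

Hyperfocal distance H = f²/(N·c) + f = 18²/(4 × 0.029) + 18 = 324/0.116 + 18 ≈ 2811.1 mm ≈ 2.811 m.
Near limit Dn = s·(H − f)/(H + s − 2f) = 450 × (2811.1 − 18) / (2811.1 + 450 − 2 × 18) = 450 × 2793.1 / 3225.1 ≈ 389.72 mm.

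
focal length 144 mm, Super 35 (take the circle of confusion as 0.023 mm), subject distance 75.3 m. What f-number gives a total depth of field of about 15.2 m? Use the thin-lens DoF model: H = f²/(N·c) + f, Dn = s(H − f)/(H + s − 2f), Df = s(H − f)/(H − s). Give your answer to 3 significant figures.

f/1.20

Write h = H − f = f²/(N·c). The thin-lens limits are Dn = s·h/(h + (s−f)) and Df = s·h/(h − (s−f)), so DoF = Df − Dn = 2·s·(s−f)·h / (h² − (s−f)²).
That is a quadratic in h: DoF·h² − 2·s·(s−f)·h − DoF·(s−f)² = 0 ⇒ h = (s−f)·(s + √(s² + DoF²)) / DoF = 75156 × (75300 + √(75300² + 15200²)) / 15200 = 75156 × (75300 + 76818.8) / 15200 ≈ 752147 mm.
Then N = f²/(c·h) = 144² / (0.023 × 752147) = 20736 / 17299 ≈ 1.20.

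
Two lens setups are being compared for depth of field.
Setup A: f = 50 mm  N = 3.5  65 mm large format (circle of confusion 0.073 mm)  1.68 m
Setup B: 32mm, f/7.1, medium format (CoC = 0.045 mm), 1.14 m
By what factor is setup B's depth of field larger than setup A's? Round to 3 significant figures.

1.55

Setup A: H = 50²/(3.5×0.073) + 50 ≈ 9834.7 mm; DoF = Df − Dn = 2015.80 − 1440.10 ≈ 575.70 mm.
Setup B: H = 32²/(7.1×0.045) + 32 ≈ 3237.0 mm; DoF = Df − Dn = 1742.34 − 847.14 ≈ 895.20 mm.
Ratio = 895.20 / 575.70 ≈ 1.55.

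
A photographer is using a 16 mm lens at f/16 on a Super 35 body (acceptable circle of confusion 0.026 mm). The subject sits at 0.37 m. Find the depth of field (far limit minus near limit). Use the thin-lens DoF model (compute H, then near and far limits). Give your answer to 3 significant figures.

0.636 m

Hyperfocal distance H = f²/(N·c) + f = 16²/(16 × 0.026) + 16 = 256/0.416 + 16 ≈ 631.4 mm ≈ 0.631 m.
Near limit Dn = s·(H − f)/(H + s − 2f) = 370 × (631.4 − 16) / (631.4 + 370 − 2 × 16) = 370 × 615.4 / 969.4 ≈ 234.88 mm.
Far limit Df = s·(H − f)/(H − s) = 370 × (631.4 − 16) / (631.4 − 370) = 370 × 615.4 / 261.4 ≈ 871.10 mm.
Depth of field = Df − Dn = 871.10 − 234.88 ≈ 636.22 mm ≈ 0.636 m.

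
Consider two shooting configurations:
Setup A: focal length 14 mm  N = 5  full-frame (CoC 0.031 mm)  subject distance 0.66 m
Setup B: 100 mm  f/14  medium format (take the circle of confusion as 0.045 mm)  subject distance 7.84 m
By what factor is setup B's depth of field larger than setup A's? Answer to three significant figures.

11.0

Setup A: H = 14²/(5×0.031) + 14 ≈ 1278.5 mm; DoF = Df − Dn = 1349.33 − 436.84 ≈ 912.49 mm.
Setup B: H = 100²/(14×0.045) + 100 ≈ 15973.0 mm; DoF = Df − Dn = 15301 − 5270 ≈ 10031 mm.
Ratio = 10031 / 912.49 ≈ 11.0.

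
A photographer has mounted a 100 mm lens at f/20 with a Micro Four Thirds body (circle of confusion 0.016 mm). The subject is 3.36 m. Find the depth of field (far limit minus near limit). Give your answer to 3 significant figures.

0.709 m

Hyperfocal distance H = f²/(N·c) + f = 100²/(20 × 0.016) + 100 = 10000/0.32 + 100 ≈ 31350.0 mm ≈ 31.35 m.
Near limit Dn = s·(H − f)/(H + s − 2f) = 3360 × (31350.0 − 100) / (31350.0 + 3360 − 2 × 100) = 3360 × 31250.0 / 34510.0 ≈ 3042.60 mm.
Far limit Df = s·(H − f)/(H − s) = 3360 × (31350.0 − 100) / (31350.0 − 3360) = 3360 × 31250.0 / 27990.0 ≈ 3751.34 mm.
Depth of field = Df − Dn = 3751.34 − 3042.60 ≈ 708.74 mm ≈ 0.709 m.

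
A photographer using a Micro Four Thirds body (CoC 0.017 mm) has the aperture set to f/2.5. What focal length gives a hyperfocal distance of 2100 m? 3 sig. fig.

From H = f²/(N·c) + f, with f ≪ H: f ≈ √(H·N·c) = √(2100000 × 2.5 × 0.017) = √89250 ≈ 298.7 mm.
The +f correction barely moves this — solving exactly, f² + N·c·f − N·c·H = 0 ⇒ f = (−N·c + √((N·c)² + 4·N·c·H))/2 = (−0.0425 + √357000)/2 ≈ 298.73 mm, so f ≈ 299 mm.

299 mm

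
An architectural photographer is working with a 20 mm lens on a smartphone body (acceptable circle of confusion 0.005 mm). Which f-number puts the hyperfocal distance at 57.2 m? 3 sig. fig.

Rearrange H = f²/(N·c) + f for N: N = f² / ((H − f)·c).
N = 20² / ((57200 − 20) × 0.005) = 400 / 285.9 ≈ 1.40.

f/1.40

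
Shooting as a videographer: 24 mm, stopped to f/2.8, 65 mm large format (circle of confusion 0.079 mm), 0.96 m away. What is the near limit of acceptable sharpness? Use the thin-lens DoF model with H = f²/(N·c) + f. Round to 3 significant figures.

Hyperfocal distance H = f²/(N·c) + f = 24²/(2.8 × 0.079) + 24 = 576/0.2212 + 24 ≈ 2628.0 mm ≈ 2.628 m.
Near limit Dn = s·(H − f)/(H + s − 2f) = 960 × (2628.0 − 24) / (2628.0 + 960 − 2 × 24) = 960 × 2604.0 / 3540.0 ≈ 706.17 mm ≈ 0.706 m.

0.706 m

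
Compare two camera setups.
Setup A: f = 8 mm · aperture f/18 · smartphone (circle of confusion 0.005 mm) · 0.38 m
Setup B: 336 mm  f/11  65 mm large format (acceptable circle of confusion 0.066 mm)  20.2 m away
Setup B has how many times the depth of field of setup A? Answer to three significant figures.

9.58

Setup A: H = 8²/(18×0.005) + 8 ≈ 719.1 mm; DoF = Df − Dn = 796.85 − 249.49 ≈ 547.36 mm.
Setup B: H = 336²/(11×0.066) + 336 ≈ 155840.1 mm; DoF = Df − Dn = 23158.2 − 17911.9 ≈ 5246.3 mm.
Ratio = 5246.3 / 547.36 ≈ 9.58.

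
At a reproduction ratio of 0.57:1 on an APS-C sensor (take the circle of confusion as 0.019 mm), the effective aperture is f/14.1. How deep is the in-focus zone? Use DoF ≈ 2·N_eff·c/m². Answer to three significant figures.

1.65 mm

At magnification m, DoF ≈ 2·N_eff·c/m² = 2 × 14.1 × 0.019 / 0.57² = 0.5358 / 0.3249 ≈ 1.65 mm.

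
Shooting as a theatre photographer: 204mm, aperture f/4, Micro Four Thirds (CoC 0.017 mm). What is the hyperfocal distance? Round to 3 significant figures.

Hyperfocal distance H = f²/(N·c) + f = 204²/(4 × 0.017) + 204 = 41616/0.068 + 204 ≈ 612204.0 mm ≈ 612 m.

612 m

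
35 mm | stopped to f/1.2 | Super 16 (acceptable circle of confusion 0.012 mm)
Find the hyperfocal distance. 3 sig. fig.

85.1 m

Hyperfocal distance H = f²/(N·c) + f = 35²/(1.2 × 0.012) + 35 = 1225/0.0144 + 35 ≈ 85104.4 mm ≈ 85.1 m.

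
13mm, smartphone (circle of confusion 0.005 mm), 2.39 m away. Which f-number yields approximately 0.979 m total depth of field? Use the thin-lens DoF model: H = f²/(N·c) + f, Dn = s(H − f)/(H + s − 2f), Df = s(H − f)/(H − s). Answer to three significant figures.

Write h = H − f = f²/(N·c). The thin-lens limits are Dn = s·h/(h + (s−f)) and Df = s·h/(h − (s−f)), so DoF = Df − Dn = 2·s·(s−f)·h / (h² − (s−f)²).
That is a quadratic in h: DoF·h² − 2·s·(s−f)·h − DoF·(s−f)² = 0 ⇒ h = (s−f)·(s + √(s² + DoF²)) / DoF = 2377 × (2390 + √(2390² + 979²)) / 979 = 2377 × (2390 + 2582.74) / 979 ≈ 12074 mm.
Then N = f²/(c·h) = 13² / (0.005 × 12074) = 169 / 60.369 ≈ 2.80.

f/2.80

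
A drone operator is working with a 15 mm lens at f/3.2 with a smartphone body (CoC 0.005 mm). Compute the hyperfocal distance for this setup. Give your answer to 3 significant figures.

Hyperfocal distance H = f²/(N·c) + f = 15²/(3.2 × 0.005) + 15 = 225/0.016 + 15 ≈ 14077.5 mm ≈ 14.1 m.

14.1 m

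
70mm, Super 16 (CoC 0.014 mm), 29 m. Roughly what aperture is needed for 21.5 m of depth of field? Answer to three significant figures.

Write h = H − f = f²/(N·c). The thin-lens limits are Dn = s·h/(h + (s−f)) and Df = s·h/(h − (s−f)), so DoF = Df − Dn = 2·s·(s−f)·h / (h² − (s−f)²).
That is a quadratic in h: DoF·h² − 2·s·(s−f)·h − DoF·(s−f)² = 0 ⇒ h = (s−f)·(s + √(s² + DoF²)) / DoF = 28930 × (29000 + √(29000² + 21500²)) / 21500 = 28930 × (29000 + 36100.6) / 21500 ≈ 87598 mm.
Then N = f²/(c·h) = 70² / (0.014 × 87598) = 4900 / 1226.4 ≈ 4.

f/4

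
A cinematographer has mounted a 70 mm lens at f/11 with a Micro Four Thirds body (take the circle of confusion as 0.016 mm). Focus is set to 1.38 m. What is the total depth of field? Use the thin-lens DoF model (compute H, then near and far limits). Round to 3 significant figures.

130 mm

Hyperfocal distance H = f²/(N·c) + f = 70²/(11 × 0.016) + 70 = 4900/0.176 + 70 ≈ 27910.9 mm ≈ 27.91 m.
Near limit Dn = s·(H − f)/(H + s − 2f) = 1380 × (27910.9 − 70) / (27910.9 + 1380 − 2 × 70) = 1380 × 27840.9 / 29150.9 ≈ 1317.98 mm.
Far limit Df = s·(H − f)/(H − s) = 1380 × (27910.9 − 70) / (27910.9 − 1380) = 1380 × 27840.9 / 26530.9 ≈ 1448.14 mm.
Depth of field = Df − Dn = 1448.14 − 1317.98 ≈ 130.16 mm.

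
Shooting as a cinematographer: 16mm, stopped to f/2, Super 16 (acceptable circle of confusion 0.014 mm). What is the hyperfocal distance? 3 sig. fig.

Hyperfocal distance H = f²/(N·c) + f = 16²/(2 × 0.014) + 16 = 256/0.028 + 16 ≈ 9158.9 mm ≈ 9.16 m.

9.16 m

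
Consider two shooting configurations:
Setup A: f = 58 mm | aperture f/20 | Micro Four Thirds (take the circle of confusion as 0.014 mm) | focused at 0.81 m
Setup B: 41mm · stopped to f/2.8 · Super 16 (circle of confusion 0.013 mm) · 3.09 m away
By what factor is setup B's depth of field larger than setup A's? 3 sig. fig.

4.03

Setup A: H = 58²/(20×0.014) + 58 ≈ 12072.3 mm; DoF = Df − Dn = 864.08 − 762.29 ≈ 101.79 mm.
Setup B: H = 41²/(2.8×0.013) + 41 ≈ 46222.3 mm; DoF = Df − Dn = 3308.43 − 2898.63 ≈ 409.80 mm.
Ratio = 409.80 / 101.79 ≈ 4.03.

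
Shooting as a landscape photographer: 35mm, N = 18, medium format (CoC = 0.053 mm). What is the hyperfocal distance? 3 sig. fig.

1.32 m

Hyperfocal distance H = f²/(N·c) + f = 35²/(18 × 0.053) + 35 = 1225/0.954 + 35 ≈ 1319.1 mm ≈ 1.32 m.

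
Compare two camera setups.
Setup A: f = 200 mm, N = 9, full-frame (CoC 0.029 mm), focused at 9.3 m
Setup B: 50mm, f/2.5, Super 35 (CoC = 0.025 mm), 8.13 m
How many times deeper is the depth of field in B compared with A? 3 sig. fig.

Setup A: H = 200²/(9×0.029) + 200 ≈ 153456.7 mm; DoF = Df − Dn = 9887.1 − 8778.7 ≈ 1108.4 mm.
Setup B: H = 50²/(2.5×0.025) + 50 ≈ 40050.0 mm; DoF = Df − Dn = 10188.0 − 6763.7 ≈ 3424.3 mm.
Ratio = 3424.3 / 1108.4 ≈ 3.09.

3.09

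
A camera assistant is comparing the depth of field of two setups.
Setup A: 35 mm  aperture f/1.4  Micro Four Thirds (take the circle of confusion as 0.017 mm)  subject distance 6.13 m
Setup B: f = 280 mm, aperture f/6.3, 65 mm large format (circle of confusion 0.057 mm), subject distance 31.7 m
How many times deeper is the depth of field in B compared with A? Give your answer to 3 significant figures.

Setup A: H = 35²/(1.4×0.017) + 35 ≈ 51505.6 mm; DoF = Df − Dn = 6953.4 − 5481.0 ≈ 1472.4 mm.
Setup B: H = 280²/(6.3×0.057) + 280 ≈ 218603.6 mm; DoF = Df − Dn = 37029.0 − 27711.9 ≈ 9317.1 mm.
Ratio = 9317.1 / 1472.4 ≈ 6.33.

6.33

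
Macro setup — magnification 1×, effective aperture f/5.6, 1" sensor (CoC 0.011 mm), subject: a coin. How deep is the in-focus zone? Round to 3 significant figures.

At magnification m, DoF ≈ 2·N_eff·c/m² = 2 × 5.6 × 0.011 / 1² = 0.1232 / 1 ≈ 0.123 mm.

0.123 mm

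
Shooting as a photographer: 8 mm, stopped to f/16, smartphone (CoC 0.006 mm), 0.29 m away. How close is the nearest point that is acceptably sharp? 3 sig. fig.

204 mm

Hyperfocal distance H = f²/(N·c) + f = 8²/(16 × 0.006) + 8 = 64/0.096 + 8 ≈ 674.7 mm ≈ 0.675 m.
Near limit Dn = s·(H − f)/(H + s − 2f) = 290 × (674.7 − 8) / (674.7 + 290 − 2 × 8) = 290 × 666.7 / 948.7 ≈ 203.79 mm.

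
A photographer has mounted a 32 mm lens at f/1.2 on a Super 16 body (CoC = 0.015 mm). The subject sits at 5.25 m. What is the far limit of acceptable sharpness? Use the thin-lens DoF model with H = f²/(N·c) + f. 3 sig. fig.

5.78 m

Hyperfocal distance H = f²/(N·c) + f = 32²/(1.2 × 0.015) + 32 = 1024/0.018 + 32 ≈ 56920.9 mm ≈ 56.92 m.
Far limit Df = s·(H − f)/(H − s) = 5250 × (56920.9 − 32) / (56920.9 − 5250) = 5250 × 56888.9 / 51670.9 ≈ 5780.2 mm ≈ 5.78 m.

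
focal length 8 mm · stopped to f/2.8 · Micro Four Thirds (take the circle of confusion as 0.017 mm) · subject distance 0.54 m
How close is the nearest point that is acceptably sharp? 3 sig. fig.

387 mm

Hyperfocal distance H = f²/(N·c) + f = 8²/(2.8 × 0.017) + 8 = 64/0.0476 + 8 ≈ 1352.5 mm ≈ 1.353 m.
Near limit Dn = s·(H − f)/(H + s − 2f) = 540 × (1352.5 − 8) / (1352.5 + 540 − 2 × 8) = 540 × 1344.5 / 1876.5 ≈ 386.91 mm.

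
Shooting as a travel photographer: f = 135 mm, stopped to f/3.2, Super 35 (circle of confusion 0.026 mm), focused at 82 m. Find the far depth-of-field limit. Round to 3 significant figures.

131 m

Hyperfocal distance H = f²/(N·c) + f = 135²/(3.2 × 0.026) + 135 = 18225/0.0832 + 135 ≈ 219185.5 mm ≈ 219.2 m.
Far limit Df = s·(H − f)/(H − s) = 82000 × (219185.5 − 135) / (219185.5 − 82000) = 82000 × 219050.5 / 137185.5 ≈ 130933 mm ≈ 131 m.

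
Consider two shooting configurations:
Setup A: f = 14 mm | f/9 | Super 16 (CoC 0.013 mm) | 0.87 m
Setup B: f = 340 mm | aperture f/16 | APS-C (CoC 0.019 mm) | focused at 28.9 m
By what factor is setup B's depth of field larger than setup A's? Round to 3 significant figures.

3.63

Setup A: H = 14²/(9×0.013) + 14 ≈ 1689.2 mm; DoF = Df − Dn = 1779.1 − 575.8 ≈ 1203.3 mm.
Setup B: H = 340²/(16×0.019) + 340 ≈ 380603.2 mm; DoF = Df − Dn = 31246.8 − 26881.1 ≈ 4365.7 mm.
Ratio = 4365.7 / 1203.3 ≈ 3.63.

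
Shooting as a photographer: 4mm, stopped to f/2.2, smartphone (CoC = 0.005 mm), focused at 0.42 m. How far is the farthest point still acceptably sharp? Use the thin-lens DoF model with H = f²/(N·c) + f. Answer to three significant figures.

Hyperfocal distance H = f²/(N·c) + f = 4²/(2.2 × 0.005) + 4 = 16/0.011 + 4 ≈ 1458.5 mm ≈ 1.459 m.
Far limit Df = s·(H − f)/(H − s) = 420 × (1458.5 − 4) / (1458.5 − 420) = 420 × 1454.5 / 1038.5 ≈ 588.24 mm ≈ 0.588 m.

0.588 m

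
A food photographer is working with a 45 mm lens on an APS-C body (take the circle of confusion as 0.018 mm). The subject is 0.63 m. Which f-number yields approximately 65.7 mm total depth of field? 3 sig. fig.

f/10

Write h = H − f = f²/(N·c). The thin-lens limits are Dn = s·h/(h + (s−f)) and Df = s·h/(h − (s−f)), so DoF = Df − Dn = 2·s·(s−f)·h / (h² − (s−f)²).
That is a quadratic in h: DoF·h² − 2·s·(s−f)·h − DoF·(s−f)² = 0 ⇒ h = (s−f)·(s + √(s² + DoF²)) / DoF = 585 × (630 + √(630² + 65.7²)) / 65.7 = 585 × (630 + 633.417) / 65.7 ≈ 11250 mm.
Then N = f²/(c·h) = 45² / (0.018 × 11250) = 2025 / 202.49 ≈ 10.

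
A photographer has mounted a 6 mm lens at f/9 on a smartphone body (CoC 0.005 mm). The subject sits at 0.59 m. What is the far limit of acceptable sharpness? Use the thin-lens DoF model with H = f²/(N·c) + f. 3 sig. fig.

Hyperfocal distance H = f²/(N·c) + f = 6²/(9 × 0.005) + 6 = 36/0.045 + 6 ≈ 806.0 mm ≈ 0.806 m.
Far limit Df = s·(H − f)/(H − s) = 590 × (806.0 − 6) / (806.0 − 590) = 590 × 800.0 / 216.0 ≈ 2185.2 mm ≈ 2.19 m.

2.19 m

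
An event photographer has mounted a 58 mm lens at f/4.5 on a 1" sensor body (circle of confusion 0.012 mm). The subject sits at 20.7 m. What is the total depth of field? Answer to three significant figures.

15.4 m

Hyperfocal distance H = f²/(N·c) + f = 58²/(4.5 × 0.012) + 58 = 3364/0.054 + 58 ≈ 62354.3 mm ≈ 62.35 m.
Near limit Dn = s·(H − f)/(H + s − 2f) = 20700 × (62354.3 − 58) / (62354.3 + 20700 − 2 × 58) = 20700 × 62296.3 / 82938.3 ≈ 15548 mm.
Far limit Df = s·(H − f)/(H − s) = 20700 × (62354.3 − 58) / (62354.3 − 20700) = 20700 × 62296.3 / 41654.3 ≈ 30958 mm.
Depth of field = Df − Dn = 30958 − 15548 ≈ 15410 mm ≈ 15.4 m.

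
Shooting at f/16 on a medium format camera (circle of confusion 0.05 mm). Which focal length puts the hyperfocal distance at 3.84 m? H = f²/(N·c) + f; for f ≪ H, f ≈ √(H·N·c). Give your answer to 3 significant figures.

From H = f²/(N·c) + f, with f ≪ H: f ≈ √(H·N·c) = √(3840 × 16 × 0.05) = √3072.0 ≈ 55.43 mm.
Exact: f² + N·c·f − N·c·H = 0 ⇒ f = (−N·c + √((N·c)² + 4·N·c·H))/2 = (−0.8 + √12289)/2 ≈ 55.027 mm ≈ 55.0 mm.

55.0 mm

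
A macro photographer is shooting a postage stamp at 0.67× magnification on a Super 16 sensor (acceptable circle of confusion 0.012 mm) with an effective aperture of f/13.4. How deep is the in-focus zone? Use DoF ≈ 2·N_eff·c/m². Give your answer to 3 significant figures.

At magnification m, DoF ≈ 2·N_eff·c/m² = 2 × 13.4 × 0.012 / 0.67² = 0.3216 / 0.4489 ≈ 0.716 mm.

0.716 mm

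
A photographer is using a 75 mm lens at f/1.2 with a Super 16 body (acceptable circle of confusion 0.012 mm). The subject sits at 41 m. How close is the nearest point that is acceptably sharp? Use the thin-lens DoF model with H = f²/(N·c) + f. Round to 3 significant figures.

Hyperfocal distance H = f²/(N·c) + f = 75²/(1.2 × 0.012) + 75 = 5625/0.0144 + 75 ≈ 390700.0 mm ≈ 390.7 m.
Near limit Dn = s·(H − f)/(H + s − 2f) = 41000 × (390700.0 − 75) / (390700.0 + 41000 − 2 × 75) = 41000 × 390625.0 / 431550.0 ≈ 37112 mm ≈ 37.1 m.

37.1 m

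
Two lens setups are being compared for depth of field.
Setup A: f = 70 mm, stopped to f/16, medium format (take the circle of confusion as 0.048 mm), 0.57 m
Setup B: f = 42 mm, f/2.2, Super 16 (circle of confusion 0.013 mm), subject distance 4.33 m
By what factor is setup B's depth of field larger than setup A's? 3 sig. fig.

6.73

Setup A: H = 70²/(16×0.048) + 70 ≈ 6450.2 mm; DoF = Df − Dn = 618.468 − 528.577 ≈ 89.891 mm.
Setup B: H = 42²/(2.2×0.013) + 42 ≈ 61720.3 mm; DoF = Df − Dn = 4653.52 − 4048.54 ≈ 604.98 mm.
Ratio = 604.98 / 89.891 ≈ 6.73.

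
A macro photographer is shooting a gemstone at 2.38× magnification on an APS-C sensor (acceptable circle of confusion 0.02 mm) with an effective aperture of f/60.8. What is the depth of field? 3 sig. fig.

At magnification m, DoF ≈ 2·N_eff·c/m² = 2 × 60.8 × 0.02 / 2.38² = 2.432 / 5.664 ≈ 0.429 mm.

0.429 mm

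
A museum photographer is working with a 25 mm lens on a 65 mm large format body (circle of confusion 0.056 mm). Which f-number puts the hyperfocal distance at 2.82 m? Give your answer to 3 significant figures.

f/3.99

Rearrange H = f²/(N·c) + f for N: N = f² / ((H − f)·c).
N = 25² / ((2820 − 25) × 0.056) = 625 / 156.5 ≈ 3.99.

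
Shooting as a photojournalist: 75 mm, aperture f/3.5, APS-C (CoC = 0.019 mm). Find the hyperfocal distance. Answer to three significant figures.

Hyperfocal distance H = f²/(N·c) + f = 75²/(3.5 × 0.019) + 75 = 5625/0.0665 + 75 ≈ 84661.5 mm ≈ 84.7 m.

84.7 m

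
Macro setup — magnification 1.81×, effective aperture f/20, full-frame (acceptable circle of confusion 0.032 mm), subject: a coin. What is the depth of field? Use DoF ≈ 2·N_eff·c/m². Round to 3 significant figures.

0.391 mm

At magnification m, DoF ≈ 2·N_eff·c/m² = 2 × 20 × 0.032 / 1.81² = 1.28 / 3.276 ≈ 0.391 mm.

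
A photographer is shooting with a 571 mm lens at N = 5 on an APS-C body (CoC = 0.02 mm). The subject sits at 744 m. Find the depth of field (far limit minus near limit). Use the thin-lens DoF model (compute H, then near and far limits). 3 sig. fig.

358 m

Hyperfocal distance H = f²/(N·c) + f = 571²/(5 × 0.02) + 571 = 326041/0.1 + 571 ≈ 3260981.0 mm ≈ 3261 m.
Near limit Dn = s·(H − f)/(H + s − 2f) = 744000 × (3260981.0 − 571) / (3260981.0 + 744000 − 2 × 571) = 744000 × 3260410.0 / 4003839.0 ≈ 605855 mm.
Far limit Df = s·(H − f)/(H − s) = 744000 × (3260981.0 − 571) / (3260981.0 − 744000) = 744000 × 3260410.0 / 2516981.0 ≈ 963752 mm.
Depth of field = Df − Dn = 963752 − 605855 ≈ 357897 mm ≈ 358 m.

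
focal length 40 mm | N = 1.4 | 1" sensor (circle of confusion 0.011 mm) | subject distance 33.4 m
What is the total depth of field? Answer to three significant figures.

23.9 m

Hyperfocal distance H = f²/(N·c) + f = 40²/(1.4 × 0.011) + 40 = 1600/0.0154 + 40 ≈ 103936.1 mm ≈ 103.9 m.
Near limit Dn = s·(H − f)/(H + s − 2f) = 33400 × (103936.1 − 40) / (103936.1 + 33400 − 2 × 40) = 33400 × 103896.1 / 137256.1 ≈ 25282 mm.
Far limit Df = s·(H − f)/(H − s) = 33400 × (103936.1 − 40) / (103936.1 − 33400) = 33400 × 103896.1 / 70536.1 ≈ 49197 mm.
Depth of field = Df − Dn = 49197 − 25282 ≈ 23915 mm ≈ 23.9 m.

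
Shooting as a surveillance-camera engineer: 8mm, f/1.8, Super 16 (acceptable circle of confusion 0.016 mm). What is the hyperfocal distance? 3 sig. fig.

Hyperfocal distance H = f²/(N·c) + f = 8²/(1.8 × 0.016) + 8 = 64/0.0288 + 8 ≈ 2230.2 mm ≈ 2.23 m.

2.23 m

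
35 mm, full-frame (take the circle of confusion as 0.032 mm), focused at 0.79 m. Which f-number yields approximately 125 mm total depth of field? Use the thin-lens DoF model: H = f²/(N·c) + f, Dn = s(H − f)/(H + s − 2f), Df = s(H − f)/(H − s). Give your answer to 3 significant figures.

Write h = H − f = f²/(N·c). The thin-lens limits are Dn = s·h/(h + (s−f)) and Df = s·h/(h − (s−f)), so DoF = Df − Dn = 2·s·(s−f)·h / (h² − (s−f)²).
That is a quadratic in h: DoF·h² − 2·s·(s−f)·h − DoF·(s−f)² = 0 ⇒ h = (s−f)·(s + √(s² + DoF²)) / DoF = 755 × (790 + √(790² + 125²)) / 125 = 755 × (790 + 799.828) / 125 ≈ 9602.6 mm.
Then N = f²/(c·h) = 35² / (0.032 × 9602.6) = 1225 / 307.28 ≈ 3.99.

f/3.99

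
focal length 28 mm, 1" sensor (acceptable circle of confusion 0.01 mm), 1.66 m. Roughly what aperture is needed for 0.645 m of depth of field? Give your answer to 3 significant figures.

f/9

Write h = H − f = f²/(N·c). The thin-lens limits are Dn = s·h/(h + (s−f)) and Df = s·h/(h − (s−f)), so DoF = Df − Dn = 2·s·(s−f)·h / (h² − (s−f)²).
That is a quadratic in h: DoF·h² − 2·s·(s−f)·h − DoF·(s−f)² = 0 ⇒ h = (s−f)·(s + √(s² + DoF²)) / DoF = 1632 × (1660 + √(1660² + 645²)) / 645 = 1632 × (1660 + 1780.91) / 645 ≈ 8706.3 mm.
Then N = f²/(c·h) = 28² / (0.01 × 8706.3) = 784 / 87.063 ≈ 9.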